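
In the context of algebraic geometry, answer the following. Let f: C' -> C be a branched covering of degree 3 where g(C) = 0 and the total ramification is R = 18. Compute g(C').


Riemann-Hurwitz formula: 2g' - 2 = d(2g - 2) + R
Given: d = 3, g = 0, R = 18
2g' - 2 = 3*(2*0 - 2) + 18
2g' - 2 = 3*(-2) + 18
2g' - 2 = -6 + 18 = 12
2g' = 14
g' = 7

7


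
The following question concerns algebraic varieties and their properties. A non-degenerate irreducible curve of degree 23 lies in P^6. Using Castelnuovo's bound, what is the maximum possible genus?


Castelnuovo's bound: write d - 1 = m(r-1) + epsilon with 0 <= epsilon < r-1.
d - 1 = 23 - 1 = 22
r - 1 = 6 - 1 = 5
22 = 4*5 + 2, so m = 4, epsilon = 2
pi(d, r) = m(m-1)(r-1)/2 + m*epsilon
= 4*3*5/2 + 4*2
= 60/2 + 8
= 30 + 8 = 38

38


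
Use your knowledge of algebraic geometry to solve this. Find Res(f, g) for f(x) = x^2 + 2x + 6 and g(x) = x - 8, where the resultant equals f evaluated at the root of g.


For Res(f, x - c), we evaluate f at x = c.
f(8) = 8^2 + 2*8 + 6
= 64 + 16 + 6
= 80 + 6 = 86
Res(f, g) = 86

86


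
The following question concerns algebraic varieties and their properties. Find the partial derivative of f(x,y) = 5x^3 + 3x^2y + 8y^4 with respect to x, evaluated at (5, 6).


df/dx = 3*5*x^2 + 2*3*x^1*y
At (5,6): 3*5*5^2 + 2*3*5^1*6
= 375 + 180
= 555

555


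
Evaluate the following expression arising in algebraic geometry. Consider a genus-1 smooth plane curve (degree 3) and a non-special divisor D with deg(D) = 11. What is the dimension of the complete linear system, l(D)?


First, compute the genus of a smooth plane curve of degree 3:
g = (d-1)(d-2)/2 = (3-1)(3-2)/2 = 1
For a non-special divisor D (i.e., h^1(D) = 0), Riemann-Roch gives:
l(D) = deg(D) - g + 1
Since deg(D) = 11 >= 2g - 1 = 1, D is non-special.
l(D) = 11 - 1 + 1 = 11

11


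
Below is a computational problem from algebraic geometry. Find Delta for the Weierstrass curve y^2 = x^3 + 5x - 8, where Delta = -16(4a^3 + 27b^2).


Compute each component:
4a^3 = 4*5^3 = 4*125 = 500
27b^2 = 27*(-8)^2 = 27*64 = 1728
4a^3 + 27b^2 = 500 + 1728 = 2228
Delta = -16*2228 = -35648

-35648


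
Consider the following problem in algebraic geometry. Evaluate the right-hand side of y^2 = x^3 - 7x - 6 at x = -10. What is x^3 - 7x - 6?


Compute x^3 - 7x - 6 at x = -10:
x^3 = (-10)^3 = -1000
(-7)*x = (-7)*(-10) = 70
Sum: -1000 + 70 - 6 = -936

-936


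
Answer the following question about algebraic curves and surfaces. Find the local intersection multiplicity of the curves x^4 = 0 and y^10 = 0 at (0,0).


The intersection multiplicity of V(x^a) and V(y^b) at the origin is:
I(O; V(x^4), V(y^10)) = dim_k(k[x,y]/(x^4, y^10))
A basis for k[x,y]/(x^4, y^10) is the set of monomials x^i * y^j
where 0 <= i < 4 and 0 <= j < 10.
The number of such monomials is 4 * 10 = 40

40


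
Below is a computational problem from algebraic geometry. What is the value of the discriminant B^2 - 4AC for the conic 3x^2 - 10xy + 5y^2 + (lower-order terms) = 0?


The discriminant of a conic Ax^2 + Bxy + Cy^2 + ... = 0 is B^2 - 4AC.
B^2 = (-10)^2 = 100
4AC = 4*3*5 = 60
Discriminant = 100 - 60 = 40

40


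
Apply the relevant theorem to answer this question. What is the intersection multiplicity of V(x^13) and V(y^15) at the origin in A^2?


The intersection multiplicity of V(x^a) and V(y^b) at the origin is:
I(O; V(x^13), V(y^15)) = dim_k(k[x,y]/(x^13, y^15))
A basis for k[x,y]/(x^13, y^15) is the set of monomials x^i * y^j
where 0 <= i < 13 and 0 <= j < 15.
The number of such monomials is 13 * 15 = 195

195


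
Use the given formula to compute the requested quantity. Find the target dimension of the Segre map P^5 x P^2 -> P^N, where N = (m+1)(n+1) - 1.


The Segre embedding maps P^m x P^n into P^N via
all products of coordinates from each factor.
N = (m+1)(n+1) - 1
N = (5+1)(2+1) - 1
N = 6*3 - 1
N = 18 - 1 = 17

17


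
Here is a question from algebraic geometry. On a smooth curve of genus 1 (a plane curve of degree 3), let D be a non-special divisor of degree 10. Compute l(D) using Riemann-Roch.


First, compute the genus of a smooth plane curve of degree 3:
g = (d-1)(d-2)/2 = (3-1)(3-2)/2 = 1
For a non-special divisor D (i.e., h^1(D) = 0), Riemann-Roch gives:
l(D) = deg(D) - g + 1
Since deg(D) = 10 >= 2g - 1 = 1, D is non-special.
l(D) = 10 - 1 + 1 = 10

10


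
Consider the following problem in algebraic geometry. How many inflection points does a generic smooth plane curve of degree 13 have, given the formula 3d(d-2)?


For a general smooth plane curve C of degree d, the inflection points are
the intersection of C with its Hessian curve, which has degree 3(d-2).
By Bezout, the total intersection number is d * 3(d-2) = 13 * 33 = 429.
For a general curve every flex is ordinary, so each contributes
multiplicity 1 to C·Hess(C), and the number of distinct inflection
points is 3d(d-2).
Inflection points = 3*13*(13-2) = 3*13*11 = 429

429


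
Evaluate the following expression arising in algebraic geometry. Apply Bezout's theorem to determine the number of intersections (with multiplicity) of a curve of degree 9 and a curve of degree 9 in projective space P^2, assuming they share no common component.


Bezout's theorem states the intersection count equals the product of degrees.
Intersection count = 9 * 9 = 81

81


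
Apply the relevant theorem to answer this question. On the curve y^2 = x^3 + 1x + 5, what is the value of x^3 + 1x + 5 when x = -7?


Compute x^3 + 1x + 5 at x = -7:
x^3 = (-7)^3 = -343
1*x = 1*(-7) = -7
Sum: -343 - 7 + 5 = -345

-345


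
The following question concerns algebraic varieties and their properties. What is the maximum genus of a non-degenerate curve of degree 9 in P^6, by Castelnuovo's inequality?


Castelnuovo's bound: write d - 1 = m(r-1) + epsilon with 0 <= epsilon < r-1.
d - 1 = 9 - 1 = 8
r - 1 = 6 - 1 = 5
8 = 1*5 + 3, so m = 1, epsilon = 3
pi(d, r) = m(m-1)(r-1)/2 + m*epsilon
= 1*0*5/2 + 1*3
= 0/2 + 3
= 0 + 3 = 3

3


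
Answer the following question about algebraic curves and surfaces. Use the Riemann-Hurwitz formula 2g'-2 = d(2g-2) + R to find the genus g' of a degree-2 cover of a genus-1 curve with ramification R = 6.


Riemann-Hurwitz formula: 2g' - 2 = d(2g - 2) + R
Given: d = 2, g = 1, R = 6
2g' - 2 = 2*(2*1 - 2) + 6
2g' - 2 = 2*0 + 6
2g' - 2 = 0 + 6 = 6
2g' = 8
g' = 4

4


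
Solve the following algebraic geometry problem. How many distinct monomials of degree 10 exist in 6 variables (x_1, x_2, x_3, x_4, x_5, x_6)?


The number of degree-10 monomials in 6 variables is C(d+n-1, n-1).
= C(10+6-1, 6-1) = C(15, 5)
= 3003

3003


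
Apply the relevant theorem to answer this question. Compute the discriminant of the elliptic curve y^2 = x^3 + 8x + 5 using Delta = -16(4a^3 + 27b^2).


Compute each component:
4a^3 = 4*8^3 = 4*512 = 2048
27b^2 = 27*5^2 = 27*25 = 675
4a^3 + 27b^2 = 2048 + 675 = 2723
Delta = -16*2723 = -43568

-43568


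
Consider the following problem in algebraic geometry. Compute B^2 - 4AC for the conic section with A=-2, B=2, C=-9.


The discriminant of a conic Ax^2 + Bxy + Cy^2 + ... = 0 is B^2 - 4AC.
B^2 = 2^2 = 4
4AC = 4*(-2)*(-9) = 72
Discriminant = 4 - 72 = -68

-68


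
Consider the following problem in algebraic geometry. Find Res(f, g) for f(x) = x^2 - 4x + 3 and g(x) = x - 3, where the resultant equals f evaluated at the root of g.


For Res(f, x - c), we evaluate f at x = c.
f(3) = 3^2 - 4*3 + 3
= 9 - 12 + 3
= -3 + 3 = 0
Res(f, g) = 0

0


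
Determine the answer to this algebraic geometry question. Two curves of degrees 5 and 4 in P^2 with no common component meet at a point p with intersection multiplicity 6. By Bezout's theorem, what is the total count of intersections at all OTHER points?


By Bezout's theorem, the total intersection number is d1 * d2.
Total = 5 * 4 = 20
Intersection multiplicity at p = 6
Remaining intersections = 20 - 6 = 14

14


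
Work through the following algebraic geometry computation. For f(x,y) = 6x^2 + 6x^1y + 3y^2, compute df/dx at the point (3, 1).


df/dx = 2*6*x^1 + 1*6*x^0*y
At (3,1): 2*6*3^1 + 1*6*3^0*1
= 36 + 6
= 42

42


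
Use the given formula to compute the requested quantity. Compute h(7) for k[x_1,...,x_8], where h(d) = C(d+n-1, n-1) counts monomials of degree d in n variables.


The Hilbert function for the polynomial ring in 8 variables is:
h(d) = C(d+n-1, n-1)
h(7) = C(7+8-1, 8-1) = C(14, 7)
= 14! / (7! * 7!)
= 3432

3432


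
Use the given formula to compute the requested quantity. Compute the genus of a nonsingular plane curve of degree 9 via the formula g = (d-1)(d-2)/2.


Using the genus formula for smooth plane curves:
g = (d-1)(d-2)/2
g = (9-1)(9-2)/2
g = 8*7/2
g = 56/2 = 28

28


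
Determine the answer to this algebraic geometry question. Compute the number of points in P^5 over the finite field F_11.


P^5(F_11) has (q^(n+1) - 1)/(q - 1) points.
= 11^5 + 11^4 + 11^3 + 11^2 + 11^1 + 11^0
= 161051 + 14641 + 1331 + 121 + 11 + 1
= 177156

177156


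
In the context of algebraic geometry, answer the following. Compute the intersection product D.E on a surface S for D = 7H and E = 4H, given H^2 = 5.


Using bilinearity of the intersection pairing on a surface S:
(aH).(bH) = ab * (H.H)
We have H^2 = 5.
D.E = (7H).(4H) = 7*4*5
= 28*5
= 140

140


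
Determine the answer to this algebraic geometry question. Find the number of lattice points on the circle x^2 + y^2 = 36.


Systematically check integer values of x where x^2 <= 36.
For each valid x, check if 36 - x^2 is a perfect square.
x=0: 36 - 0 = 36, sqrt = 6 (valid)
x=6: 36 - 36 = 0, sqrt = 0 (valid)
Total integer solutions found: 4

4


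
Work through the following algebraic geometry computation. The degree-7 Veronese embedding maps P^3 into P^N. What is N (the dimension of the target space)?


The Veronese embedding v_d: P^n -> P^N maps each point to all
degree-d monomials in n+1 homogeneous coordinates.
N = C(n+d, d) - 1
N = C(3+7, 7) - 1
N = C(10, 7) - 1
C(10, 7) = 120
N = 120 - 1 = 119

119


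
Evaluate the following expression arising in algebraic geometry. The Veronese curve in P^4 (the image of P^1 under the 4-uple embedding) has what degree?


The rational normal curve in P^4 is the image of P^1 under the 4-uple Veronese.
A general hyperplane in P^4 pulls back to a degree-4 form on P^1, which has 4 zeros,
so the curve meets a general hyperplane in 4 points. Degree = 4.

4


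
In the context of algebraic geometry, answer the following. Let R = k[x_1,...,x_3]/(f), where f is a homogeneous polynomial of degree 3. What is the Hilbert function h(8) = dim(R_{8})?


For R = k[x_1,...,x_n]/(f) with f homogeneous of degree e:
The Hilbert series is (1 - t^e)/(1 - t)^n.
So h(d) = C(d+n-1, n-1) - C(d-e+n-1, n-1) for d >= e.
With n=3, e=3, d=8:
C(8+3-1, 3-1) = C(10, 2) = 45
C(8-3+3-1, 3-1) = C(7, 2) = 21
h(8) = 45 - 21 = 24

24


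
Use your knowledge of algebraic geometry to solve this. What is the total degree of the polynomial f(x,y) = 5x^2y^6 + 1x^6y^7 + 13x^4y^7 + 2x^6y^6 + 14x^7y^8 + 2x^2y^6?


Examine each term for its total degree (sum of exponents).
  Term '5x^2y^6' has total degree 2+6 = 8.
  Term '1x^6y^7' has total degree 6+7 = 13.
  Term '13x^4y^7' has total degree 4+7 = 11.
  Term '2x^6y^6' has total degree 6+6 = 12.
  Term '14x^7y^8' has total degree 7+8 = 15.
  Term '2x^2y^6' has total degree 2+6 = 8.
The maximum total degree among all terms is 15.

15


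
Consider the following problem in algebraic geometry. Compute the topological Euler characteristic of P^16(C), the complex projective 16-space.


The complex projective space P^16 has one cell in each even real dimension 0, 2, ..., 32.
The cohomology groups are H^{2k}(P^16) = Z for k = 0,...,16, and 0 otherwise.
Euler characteristic = sum of Betti numbers = 1 per even-dimensional cohomology group.
chi(P^16) = 16 + 1 = 17

17


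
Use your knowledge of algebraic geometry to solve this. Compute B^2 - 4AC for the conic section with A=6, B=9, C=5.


The discriminant of a conic Ax^2 + Bxy + Cy^2 + ... = 0 is B^2 - 4AC.
B^2 = 9^2 = 81
4AC = 4*6*5 = 120
Discriminant = 81 - 120 = -39

-39


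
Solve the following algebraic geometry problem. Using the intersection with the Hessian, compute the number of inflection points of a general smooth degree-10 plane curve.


For a general smooth plane curve C of degree d, the inflection points are
the intersection of C with its Hessian curve, which has degree 3(d-2).
By Bezout, the total intersection number is d * 3(d-2) = 10 * 24 = 240.
For a general curve every flex is ordinary, so each contributes
multiplicity 1 to C·Hess(C), and the number of distinct inflection
points is 3d(d-2).
Inflection points = 3*10*(10-2) = 3*10*8 = 240

240


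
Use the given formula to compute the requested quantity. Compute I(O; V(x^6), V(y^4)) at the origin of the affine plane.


The intersection multiplicity of V(x^a) and V(y^b) at the origin is:
I(O; V(x^6), V(y^4)) = dim_k(k[x,y]/(x^6, y^4))
A basis for k[x,y]/(x^6, y^4) is the set of monomials x^i * y^j
where 0 <= i < 6 and 0 <= j < 4.
The number of such monomials is 6 * 4 = 24

24


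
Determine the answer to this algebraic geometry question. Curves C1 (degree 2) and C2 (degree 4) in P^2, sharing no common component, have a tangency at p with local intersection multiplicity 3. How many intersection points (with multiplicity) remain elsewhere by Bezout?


By Bezout's theorem, the total intersection number is d1 * d2.
Total = 2 * 4 = 8
Intersection multiplicity at p = 3
Remaining intersections = 8 - 3 = 5

5


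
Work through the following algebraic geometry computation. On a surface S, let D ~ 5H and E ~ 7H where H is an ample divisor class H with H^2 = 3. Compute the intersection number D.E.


Using bilinearity of the intersection pairing on a surface S:
(aH).(bH) = ab * (H.H)
We have H^2 = 3.
D.E = (5H).(7H) = 5*7*3
= 35*3
= 105

105


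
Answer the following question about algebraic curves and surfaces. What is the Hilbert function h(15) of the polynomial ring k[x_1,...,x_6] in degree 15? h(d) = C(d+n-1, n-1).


The Hilbert function for the polynomial ring in 6 variables is:
h(d) = C(d+n-1, n-1)
h(15) = C(15+6-1, 6-1) = C(20, 5)
= 20! / (5! * 15!)
= 15504

15504


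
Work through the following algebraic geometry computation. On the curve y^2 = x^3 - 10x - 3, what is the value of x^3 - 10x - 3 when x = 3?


Compute x^3 - 10x - 3 at x = 3:
x^3 = 3^3 = 27
(-10)*x = (-10)*3 = -30
Sum: 27 - 30 - 3 = -6

-6


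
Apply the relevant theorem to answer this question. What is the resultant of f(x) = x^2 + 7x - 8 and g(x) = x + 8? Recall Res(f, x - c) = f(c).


For Res(f, x - c), we evaluate f at x = c.
f(-8) = (-8)^2 + 7*(-8) - 8
= 64 - 56 - 8
= 8 - 8 = 0
Res(f, g) = 0

0


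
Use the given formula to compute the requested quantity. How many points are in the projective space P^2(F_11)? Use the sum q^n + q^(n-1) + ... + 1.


P^2(F_11) has (q^(n+1) - 1)/(q - 1) points.
= 11^2 + 11^1 + 11^0
= 121 + 11 + 1
= 133

133


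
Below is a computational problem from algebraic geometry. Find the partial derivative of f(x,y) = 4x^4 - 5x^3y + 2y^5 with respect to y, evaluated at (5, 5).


df/dy = (-5)*x^3 + 5*2*y^4
At (5,5): (-5)*5^3 + 5*2*5^4
= -625 + 6250
= 5625

5625


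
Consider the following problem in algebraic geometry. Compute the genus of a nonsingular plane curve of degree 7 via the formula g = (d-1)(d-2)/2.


Using the genus formula for smooth plane curves:
g = (d-1)(d-2)/2
g = (7-1)(7-2)/2
g = 6*5/2
g = 30/2 = 15

15


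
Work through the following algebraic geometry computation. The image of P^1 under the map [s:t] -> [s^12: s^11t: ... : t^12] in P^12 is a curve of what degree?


The rational normal curve in P^12 is the image of P^1 under the 12-uple Veronese.
A general hyperplane in P^12 pulls back to a degree-12 form on P^1, which has 12 zeros,
so the curve meets a general hyperplane in 12 points. Degree = 12.

12


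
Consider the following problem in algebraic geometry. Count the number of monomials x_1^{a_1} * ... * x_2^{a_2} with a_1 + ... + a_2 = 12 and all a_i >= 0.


The number of degree-12 monomials in 2 variables is C(d+n-1, n-1).
= C(12+2-1, 2-1) = C(13, 1)
= 13

13


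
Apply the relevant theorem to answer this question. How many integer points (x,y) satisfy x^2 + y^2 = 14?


Systematically check integer values of x where x^2 <= 14.
For each valid x, check if 14 - x^2 is a perfect square.
Total integer solutions found: 0

0


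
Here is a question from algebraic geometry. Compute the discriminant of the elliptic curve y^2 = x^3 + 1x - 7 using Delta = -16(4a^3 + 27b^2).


Compute each component:
4a^3 = 4*1^3 = 4*1 = 4
27b^2 = 27*(-7)^2 = 27*49 = 1323
4a^3 + 27b^2 = 4 + 1323 = 1327
Delta = -16*1327 = -21232

-21232


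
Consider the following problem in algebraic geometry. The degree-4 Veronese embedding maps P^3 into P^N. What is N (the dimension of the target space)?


The Veronese embedding v_d: P^n -> P^N maps each point to all
degree-d monomials in n+1 homogeneous coordinates.
N = C(n+d, d) - 1
N = C(3+4, 4) - 1
N = C(7, 4) - 1
C(7, 4) = 35
N = 35 - 1 = 34

34


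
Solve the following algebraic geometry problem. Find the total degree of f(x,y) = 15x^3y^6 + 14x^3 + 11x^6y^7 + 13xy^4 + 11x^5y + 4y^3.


Examine each term for its total degree (sum of exponents).
  Term '15x^3y^6' has total degree 3+6 = 9.
  Term '14x^3' has total degree 3+0 = 3.
  Term '11x^6y^7' has total degree 6+7 = 13.
  Term '13xy^4' has total degree 1+4 = 5.
  Term '11x^5y' has total degree 5+1 = 6.
  Term '4y^3' has total degree 0+3 = 3.
The maximum total degree among all terms is 13.

13


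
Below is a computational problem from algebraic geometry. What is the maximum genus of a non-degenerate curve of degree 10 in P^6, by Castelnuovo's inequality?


Castelnuovo's bound: write d - 1 = m(r-1) + epsilon with 0 <= epsilon < r-1.
d - 1 = 10 - 1 = 9
r - 1 = 6 - 1 = 5
9 = 1*5 + 4, so m = 1, epsilon = 4
pi(d, r) = m(m-1)(r-1)/2 + m*epsilon
= 1*0*5/2 + 1*4
= 0/2 + 4
= 0 + 4 = 4

4


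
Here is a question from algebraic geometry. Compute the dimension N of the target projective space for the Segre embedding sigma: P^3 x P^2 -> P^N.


The Segre embedding maps P^m x P^n into P^N via
all products of coordinates from each factor.
N = (m+1)(n+1) - 1
N = (3+1)(2+1) - 1
N = 4*3 - 1
N = 12 - 1 = 11

11


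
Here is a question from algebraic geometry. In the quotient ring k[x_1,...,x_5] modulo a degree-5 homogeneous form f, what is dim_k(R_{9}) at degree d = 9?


For R = k[x_1,...,x_n]/(f) with f homogeneous of degree e:
The Hilbert series is (1 - t^e)/(1 - t)^n.
So h(d) = C(d+n-1, n-1) - C(d-e+n-1, n-1) for d >= e.
With n=5, e=5, d=9:
C(9+5-1, 5-1) = C(13, 4) = 715
C(9-5+5-1, 5-1) = C(8, 4) = 70
h(9) = 715 - 70 = 645

645


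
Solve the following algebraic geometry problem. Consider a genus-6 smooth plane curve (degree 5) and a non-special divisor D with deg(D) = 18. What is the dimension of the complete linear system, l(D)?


First, compute the genus of a smooth plane curve of degree 5:
g = (d-1)(d-2)/2 = (5-1)(5-2)/2 = 6
For a non-special divisor D (i.e., h^1(D) = 0), Riemann-Roch gives:
l(D) = deg(D) - g + 1
Since deg(D) = 18 >= 2g - 1 = 11, D is non-special.
l(D) = 18 - 6 + 1 = 13

13


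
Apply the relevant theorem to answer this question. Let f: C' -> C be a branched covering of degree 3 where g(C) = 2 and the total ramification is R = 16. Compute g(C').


Riemann-Hurwitz formula: 2g' - 2 = d(2g - 2) + R
Given: d = 3, g = 2, R = 16
2g' - 2 = 3*(2*2 - 2) + 16
2g' - 2 = 3*2 + 16
2g' - 2 = 6 + 16 = 22
2g' = 24
g' = 12

12


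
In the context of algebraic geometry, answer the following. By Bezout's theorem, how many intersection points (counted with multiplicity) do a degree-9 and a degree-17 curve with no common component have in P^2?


Bezout's theorem states the intersection count equals the product of degrees.
Intersection count = 9 * 17 = 153

153


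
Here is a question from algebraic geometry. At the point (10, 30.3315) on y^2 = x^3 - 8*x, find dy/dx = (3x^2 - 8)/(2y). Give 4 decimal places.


Using implicit differentiation of y^2 = x^3 - 8*x:
2y * dy/dx = 3x^2 - 8
dy/dx = (3x^2 - 8)/(2y)
Numerator: 3*10^2 - 8 = 292
Denominator: 2*30.3315 = 60.663
dy/dx = 292/60.663 = 4.8135

4.8135


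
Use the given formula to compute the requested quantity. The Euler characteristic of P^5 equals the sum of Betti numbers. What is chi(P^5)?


The complex projective space P^5 has one cell in each even real dimension 0, 2, ..., 10.
The cohomology groups are H^{2k}(P^5) = Z for k = 0,...,5, and 0 otherwise.
Euler characteristic = sum of Betti numbers = 1 per even-dimensional cohomology group.
chi(P^5) = 5 + 1 = 6

6


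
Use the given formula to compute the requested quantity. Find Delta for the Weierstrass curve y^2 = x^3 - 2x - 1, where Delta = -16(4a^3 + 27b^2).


Compute each component:
4a^3 = 4*(-2)^3 = 4*(-8) = -32
27b^2 = 27*(-1)^2 = 27*1 = 27
4a^3 + 27b^2 = -32 + 27 = -5
Delta = -16*(-5) = 80

80


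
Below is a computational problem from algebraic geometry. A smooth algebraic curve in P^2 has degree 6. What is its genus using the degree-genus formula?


Using the genus formula for smooth plane curves:
g = (d-1)(d-2)/2
g = (6-1)(6-2)/2
g = 5*4/2
g = 20/2 = 10

10


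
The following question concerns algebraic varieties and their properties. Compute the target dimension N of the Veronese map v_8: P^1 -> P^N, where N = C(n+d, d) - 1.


The Veronese embedding v_d: P^n -> P^N maps each point to all
degree-d monomials in n+1 homogeneous coordinates.
N = C(n+d, d) - 1
N = C(1+8, 8) - 1
N = C(9, 8) - 1
C(9, 8) = 9
N = 9 - 1 = 8

8


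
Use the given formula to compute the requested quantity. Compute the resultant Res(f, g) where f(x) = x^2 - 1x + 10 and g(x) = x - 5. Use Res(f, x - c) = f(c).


For Res(f, x - c), we evaluate f at x = c.
f(5) = 5^2 - 1*5 + 10
= 25 - 5 + 10
= 20 + 10 = 30
Res(f, g) = 30

30


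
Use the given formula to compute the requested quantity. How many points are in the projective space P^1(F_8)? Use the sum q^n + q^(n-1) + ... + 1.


P^1(F_8) has (q^(n+1) - 1)/(q - 1) points.
= 8^1 + 8^0
= 8 + 1
= 9

9


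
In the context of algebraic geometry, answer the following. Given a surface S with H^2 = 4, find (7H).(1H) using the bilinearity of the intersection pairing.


Using bilinearity of the intersection pairing on a surface S:
(aH).(bH) = ab * (H.H)
We have H^2 = 4.
D.E = (7H).(1H) = 7*1*4
= 7*4
= 28

28


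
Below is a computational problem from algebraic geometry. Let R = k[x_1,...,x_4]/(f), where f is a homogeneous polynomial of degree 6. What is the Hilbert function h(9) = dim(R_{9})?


For R = k[x_1,...,x_n]/(f) with f homogeneous of degree e:
The Hilbert series is (1 - t^e)/(1 - t)^n.
So h(d) = C(d+n-1, n-1) - C(d-e+n-1, n-1) for d >= e.
With n=4, e=6, d=9:
C(9+4-1, 4-1) = C(12, 3) = 220
C(9-6+4-1, 4-1) = C(6, 3) = 20
h(9) = 220 - 20 = 200

200


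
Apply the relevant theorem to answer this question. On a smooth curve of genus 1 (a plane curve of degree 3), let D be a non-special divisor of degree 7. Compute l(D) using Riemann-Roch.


First, compute the genus of a smooth plane curve of degree 3:
g = (d-1)(d-2)/2 = (3-1)(3-2)/2 = 1
For a non-special divisor D (i.e., h^1(D) = 0), Riemann-Roch gives:
l(D) = deg(D) - g + 1
Since deg(D) = 7 >= 2g - 1 = 1, D is non-special.
l(D) = 7 - 1 + 1 = 7

7


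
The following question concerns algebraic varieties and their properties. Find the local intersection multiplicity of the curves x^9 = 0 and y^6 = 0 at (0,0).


The intersection multiplicity of V(x^a) and V(y^b) at the origin is:
I(O; V(x^9), V(y^6)) = dim_k(k[x,y]/(x^9, y^6))
A basis for k[x,y]/(x^9, y^6) is the set of monomials x^i * y^j
where 0 <= i < 9 and 0 <= j < 6.
The number of such monomials is 9 * 6 = 54

54


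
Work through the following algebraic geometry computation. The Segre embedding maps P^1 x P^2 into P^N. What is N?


The Segre embedding maps P^m x P^n into P^N via
all products of coordinates from each factor.
N = (m+1)(n+1) - 1
N = (1+1)(2+1) - 1
N = 2*3 - 1
N = 6 - 1 = 5

5


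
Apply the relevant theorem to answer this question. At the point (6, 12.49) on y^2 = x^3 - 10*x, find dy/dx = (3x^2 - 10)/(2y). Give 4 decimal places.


Using implicit differentiation of y^2 = x^3 - 10*x:
2y * dy/dx = 3x^2 - 10
dy/dx = (3x^2 - 10)/(2y)
Numerator: 3*6^2 - 10 = 98
Denominator: 2*12.49 = 24.98
dy/dx = 98/24.98 = 3.9231

3.9231


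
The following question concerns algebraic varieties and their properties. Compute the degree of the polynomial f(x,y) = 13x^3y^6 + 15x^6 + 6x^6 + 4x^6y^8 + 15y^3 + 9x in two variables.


Examine each term for its total degree (sum of exponents).
  Term '13x^3y^6' has total degree 3+6 = 9.
  Term '15x^6' has total degree 6+0 = 6.
  Term '6x^6' has total degree 6+0 = 6.
  Term '4x^6y^8' has total degree 6+8 = 14.
  Term '15y^3' has total degree 0+3 = 3.
  Term '9x' has total degree 1+0 = 1.
The maximum total degree among all terms is 14.

14


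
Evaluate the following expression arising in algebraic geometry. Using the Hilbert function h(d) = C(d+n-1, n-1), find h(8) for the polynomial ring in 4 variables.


The Hilbert function for the polynomial ring in 4 variables is:
h(d) = C(d+n-1, n-1)
h(8) = C(8+4-1, 4-1) = C(11, 3)
= 11! / (3! * 8!)
= 165

165


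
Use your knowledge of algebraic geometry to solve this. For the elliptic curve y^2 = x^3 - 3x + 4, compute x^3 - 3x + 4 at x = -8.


Compute x^3 - 3x + 4 at x = -8:
x^3 = (-8)^3 = -512
(-3)*x = (-3)*(-8) = 24
Sum: -512 + 24 + 4 = -484

-484


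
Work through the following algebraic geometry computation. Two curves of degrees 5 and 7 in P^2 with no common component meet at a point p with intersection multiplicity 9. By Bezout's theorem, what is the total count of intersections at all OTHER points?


By Bezout's theorem, the total intersection number is d1 * d2.
Total = 5 * 7 = 35
Intersection multiplicity at p = 9
Remaining intersections = 35 - 9 = 26

26


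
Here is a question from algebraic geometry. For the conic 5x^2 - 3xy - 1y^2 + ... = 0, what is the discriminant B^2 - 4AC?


The discriminant of a conic Ax^2 + Bxy + Cy^2 + ... = 0 is B^2 - 4AC.
B^2 = (-3)^2 = 9
4AC = 4*5*(-1) = -20
Discriminant = 9 + 20 = 29

29


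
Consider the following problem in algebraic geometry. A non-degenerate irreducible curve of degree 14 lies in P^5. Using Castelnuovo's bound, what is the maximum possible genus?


Castelnuovo's bound: write d - 1 = m(r-1) + epsilon with 0 <= epsilon < r-1.
d - 1 = 14 - 1 = 13
r - 1 = 5 - 1 = 4
13 = 3*4 + 1, so m = 3, epsilon = 1
pi(d, r) = m(m-1)(r-1)/2 + m*epsilon
= 3*2*4/2 + 3*1
= 24/2 + 3
= 12 + 3 = 15

15


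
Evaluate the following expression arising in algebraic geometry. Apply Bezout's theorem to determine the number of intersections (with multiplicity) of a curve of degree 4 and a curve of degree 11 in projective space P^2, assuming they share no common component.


Bezout's theorem states the intersection count equals the product of degrees.
Intersection count = 4 * 11 = 44

44


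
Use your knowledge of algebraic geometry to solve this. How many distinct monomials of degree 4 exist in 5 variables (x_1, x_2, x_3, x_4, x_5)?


The number of degree-4 monomials in 5 variables is C(d+n-1, n-1).
= C(4+5-1, 5-1) = C(8, 4)
= 70

70


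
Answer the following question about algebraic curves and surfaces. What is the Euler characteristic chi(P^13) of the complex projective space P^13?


The complex projective space P^13 has one cell in each even real dimension 0, 2, ..., 26.
The cohomology groups are H^{2k}(P^13) = Z for k = 0,...,13, and 0 otherwise.
Euler characteristic = sum of Betti numbers = 1 per even-dimensional cohomology group.
chi(P^13) = 13 + 1 = 14

14


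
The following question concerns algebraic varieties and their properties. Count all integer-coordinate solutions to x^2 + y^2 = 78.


Systematically check integer values of x where x^2 <= 78.
For each valid x, check if 78 - x^2 is a perfect square.
Total integer solutions found: 0

0


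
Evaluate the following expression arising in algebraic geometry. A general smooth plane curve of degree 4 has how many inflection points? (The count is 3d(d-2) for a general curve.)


For a general smooth plane curve C of degree d, the inflection points are
the intersection of C with its Hessian curve, which has degree 3(d-2).
By Bezout, the total intersection number is d * 3(d-2) = 4 * 6 = 24.
For a general curve every flex is ordinary, so each contributes
multiplicity 1 to C·Hess(C), and the number of distinct inflection
points is 3d(d-2).
Inflection points = 3*4*(4-2) = 3*4*2 = 24

24


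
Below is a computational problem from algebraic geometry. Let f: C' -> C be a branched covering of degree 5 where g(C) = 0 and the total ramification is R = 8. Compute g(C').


Riemann-Hurwitz formula: 2g' - 2 = d(2g - 2) + R
Given: d = 5, g = 0, R = 8
2g' - 2 = 5*(2*0 - 2) + 8
2g' - 2 = 5*(-2) + 8
2g' - 2 = -10 + 8 = -2
2g' = 0
g' = 0

0


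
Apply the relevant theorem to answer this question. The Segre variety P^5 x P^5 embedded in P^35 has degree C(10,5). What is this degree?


The degree of the Segre variety P^5 x P^5 is C(m+n, m).
= C(10, 5)
= 252

252


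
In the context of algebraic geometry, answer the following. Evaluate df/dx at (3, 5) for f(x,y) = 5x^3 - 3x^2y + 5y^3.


df/dx = 3*5*x^2 + 2*(-3)*x^1*y
At (3,5): 3*5*3^2 + 2*(-3)*3^1*5
= 135 - 90
= 45

45


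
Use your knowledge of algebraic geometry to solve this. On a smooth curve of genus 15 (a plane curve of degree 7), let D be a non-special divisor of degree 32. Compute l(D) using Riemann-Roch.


First, compute the genus of a smooth plane curve of degree 7:
g = (d-1)(d-2)/2 = (7-1)(7-2)/2 = 15
For a non-special divisor D (i.e., h^1(D) = 0), Riemann-Roch gives:
l(D) = deg(D) - g + 1
Since deg(D) = 32 >= 2g - 1 = 29, D is non-special.
l(D) = 32 - 15 + 1 = 18

18


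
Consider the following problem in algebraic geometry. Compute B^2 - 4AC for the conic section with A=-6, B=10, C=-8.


The discriminant of a conic Ax^2 + Bxy + Cy^2 + ... = 0 is B^2 - 4AC.
B^2 = 10^2 = 100
4AC = 4*(-6)*(-8) = 192
Discriminant = 100 - 192 = -92

-92


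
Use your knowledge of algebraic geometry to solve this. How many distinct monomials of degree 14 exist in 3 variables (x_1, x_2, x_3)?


The number of degree-14 monomials in 3 variables is C(d+n-1, n-1).
= C(14+3-1, 3-1) = C(16, 2)
= 120

120


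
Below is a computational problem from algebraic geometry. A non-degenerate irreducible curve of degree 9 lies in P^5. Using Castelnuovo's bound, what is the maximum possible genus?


Castelnuovo's bound: write d - 1 = m(r-1) + epsilon with 0 <= epsilon < r-1.
d - 1 = 9 - 1 = 8
r - 1 = 5 - 1 = 4
8 = 2*4 + 0, so m = 2, epsilon = 0
pi(d, r) = m(m-1)(r-1)/2 + m*epsilon
= 2*1*4/2 + 2*0
= 8/2 + 0
= 4 + 0 = 4

4


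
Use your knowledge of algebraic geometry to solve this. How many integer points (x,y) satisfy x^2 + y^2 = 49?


Systematically check integer values of x where x^2 <= 49.
For each valid x, check if 49 - x^2 is a perfect square.
x=0: 49 - 0 = 49, sqrt = 7 (valid)
x=7: 49 - 49 = 0, sqrt = 0 (valid)
Total integer solutions found: 4

4


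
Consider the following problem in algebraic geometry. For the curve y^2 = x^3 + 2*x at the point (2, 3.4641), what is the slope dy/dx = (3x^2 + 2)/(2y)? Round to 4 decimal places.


Using implicit differentiation of y^2 = x^3 + 2*x:
2y * dy/dx = 3x^2 + 2
dy/dx = (3x^2 + 2)/(2y)
Numerator: 3*2^2 + 2 = 14
Denominator: 2*3.4641 = 6.9282
dy/dx = 14/6.9282 = 2.0207

2.0207


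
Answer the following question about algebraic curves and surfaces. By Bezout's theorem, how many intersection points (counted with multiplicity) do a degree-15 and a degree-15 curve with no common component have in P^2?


Bezout's theorem states the intersection count equals the product of degrees.
Intersection count = 15 * 15 = 225

225


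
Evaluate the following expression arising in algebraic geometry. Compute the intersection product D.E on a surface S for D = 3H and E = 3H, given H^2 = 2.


Using bilinearity of the intersection pairing on a surface S:
(aH).(bH) = ab * (H.H)
We have H^2 = 2.
D.E = (3H).(3H) = 3*3*2
= 9*2
= 18

18


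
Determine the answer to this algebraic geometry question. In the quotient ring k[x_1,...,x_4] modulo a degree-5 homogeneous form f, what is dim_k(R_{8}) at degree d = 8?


For R = k[x_1,...,x_n]/(f) with f homogeneous of degree e:
The Hilbert series is (1 - t^e)/(1 - t)^n.
So h(d) = C(d+n-1, n-1) - C(d-e+n-1, n-1) for d >= e.
With n=4, e=5, d=8:
C(8+4-1, 4-1) = C(11, 3) = 165
C(8-5+4-1, 4-1) = C(6, 3) = 20
h(8) = 165 - 20 = 145

145


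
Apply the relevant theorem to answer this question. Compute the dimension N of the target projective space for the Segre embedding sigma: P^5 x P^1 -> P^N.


The Segre embedding maps P^m x P^n into P^N via
all products of coordinates from each factor.
N = (m+1)(n+1) - 1
N = (5+1)(1+1) - 1
N = 6*2 - 1
N = 12 - 1 = 11

11


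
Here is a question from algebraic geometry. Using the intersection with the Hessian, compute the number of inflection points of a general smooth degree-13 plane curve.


For a general smooth plane curve C of degree d, the inflection points are
the intersection of C with its Hessian curve, which has degree 3(d-2).
By Bezout, the total intersection number is d * 3(d-2) = 13 * 33 = 429.
For a general curve every flex is ordinary, so each contributes
multiplicity 1 to C·Hess(C), and the number of distinct inflection
points is 3d(d-2).
Inflection points = 3*13*(13-2) = 3*13*11 = 429

429


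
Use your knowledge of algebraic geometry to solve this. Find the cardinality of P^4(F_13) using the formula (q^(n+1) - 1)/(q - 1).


P^4(F_13) has (q^(n+1) - 1)/(q - 1) points.
= 13^4 + 13^3 + 13^2 + 13^1 + 13^0
= 28561 + 2197 + 169 + 13 + 1
= 30941

30941


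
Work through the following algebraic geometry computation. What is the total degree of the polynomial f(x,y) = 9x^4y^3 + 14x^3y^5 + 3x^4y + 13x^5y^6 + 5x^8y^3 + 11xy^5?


Examine each term for its total degree (sum of exponents).
  Term '9x^4y^3' has total degree 4+3 = 7.
  Term '14x^3y^5' has total degree 3+5 = 8.
  Term '3x^4y' has total degree 4+1 = 5.
  Term '13x^5y^6' has total degree 5+6 = 11.
  Term '5x^8y^3' has total degree 8+3 = 11.
  Term '11xy^5' has total degree 1+5 = 6.
The maximum total degree among all terms is 11.

11


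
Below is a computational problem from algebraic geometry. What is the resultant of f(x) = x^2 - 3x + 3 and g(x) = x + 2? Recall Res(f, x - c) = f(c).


For Res(f, x - c), we evaluate f at x = c.
f(-2) = (-2)^2 - 3*(-2) + 3
= 4 + 6 + 3
= 10 + 3 = 13
Res(f, g) = 13

13


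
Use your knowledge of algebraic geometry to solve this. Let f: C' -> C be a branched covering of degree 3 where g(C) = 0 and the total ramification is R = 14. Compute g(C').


Riemann-Hurwitz formula: 2g' - 2 = d(2g - 2) + R
Given: d = 3, g = 0, R = 14
2g' - 2 = 3*(2*0 - 2) + 14
2g' - 2 = 3*(-2) + 14
2g' - 2 = -6 + 14 = 8
2g' = 10
g' = 5

5


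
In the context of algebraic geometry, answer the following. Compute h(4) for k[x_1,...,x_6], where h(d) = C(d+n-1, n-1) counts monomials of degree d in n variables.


The Hilbert function for the polynomial ring in 6 variables is:
h(d) = C(d+n-1, n-1)
h(4) = C(4+6-1, 6-1) = C(9, 5)
= 9! / (5! * 4!)
= 126

126


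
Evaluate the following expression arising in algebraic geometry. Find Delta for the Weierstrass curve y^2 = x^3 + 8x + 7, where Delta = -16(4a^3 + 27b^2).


Compute each component:
4a^3 = 4*8^3 = 4*512 = 2048
27b^2 = 27*7^2 = 27*49 = 1323
4a^3 + 27b^2 = 2048 + 1323 = 3371
Delta = -16*3371 = -53936

-53936


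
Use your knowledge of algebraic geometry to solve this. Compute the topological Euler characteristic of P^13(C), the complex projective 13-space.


The complex projective space P^13 has one cell in each even real dimension 0, 2, ..., 26.
The cohomology groups are H^{2k}(P^13) = Z for k = 0,...,13, and 0 otherwise.
Euler characteristic = sum of Betti numbers = 1 per even-dimensional cohomology group.
chi(P^13) = 13 + 1 = 14

14


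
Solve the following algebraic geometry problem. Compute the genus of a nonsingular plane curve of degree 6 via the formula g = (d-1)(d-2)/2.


Using the genus formula for smooth plane curves:
g = (d-1)(d-2)/2
g = (6-1)(6-2)/2
g = 5*4/2
g = 20/2 = 10

10


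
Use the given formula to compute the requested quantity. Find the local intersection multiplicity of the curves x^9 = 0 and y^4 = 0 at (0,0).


The intersection multiplicity of V(x^a) and V(y^b) at the origin is:
I(O; V(x^9), V(y^4)) = dim_k(k[x,y]/(x^9, y^4))
A basis for k[x,y]/(x^9, y^4) is the set of monomials x^i * y^j
where 0 <= i < 9 and 0 <= j < 4.
The number of such monomials is 9 * 4 = 36

36


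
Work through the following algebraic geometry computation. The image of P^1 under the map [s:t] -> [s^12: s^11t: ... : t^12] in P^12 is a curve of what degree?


The rational normal curve in P^12 is the image of P^1 under the 12-uple Veronese.
A general hyperplane in P^12 pulls back to a degree-12 form on P^1, which has 12 zeros,
so the curve meets a general hyperplane in 12 points. Degree = 12.

12


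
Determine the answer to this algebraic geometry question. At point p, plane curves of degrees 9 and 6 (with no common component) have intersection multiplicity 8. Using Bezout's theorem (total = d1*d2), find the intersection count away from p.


By Bezout's theorem, the total intersection number is d1 * d2.
Total = 9 * 6 = 54
Intersection multiplicity at p = 8
Remaining intersections = 54 - 8 = 46

46


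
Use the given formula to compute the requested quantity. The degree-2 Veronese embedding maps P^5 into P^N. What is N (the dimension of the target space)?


The Veronese embedding v_d: P^n -> P^N maps each point to all
degree-d monomials in n+1 homogeneous coordinates.
N = C(n+d, d) - 1
N = C(5+2, 2) - 1
N = C(7, 2) - 1
C(7, 2) = 21
N = 21 - 1 = 20

20


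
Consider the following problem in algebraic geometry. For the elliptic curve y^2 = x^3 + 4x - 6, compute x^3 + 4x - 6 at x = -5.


Compute x^3 + 4x - 6 at x = -5:
x^3 = (-5)^3 = -125
4*x = 4*(-5) = -20
Sum: -125 - 20 - 6 = -151

-151


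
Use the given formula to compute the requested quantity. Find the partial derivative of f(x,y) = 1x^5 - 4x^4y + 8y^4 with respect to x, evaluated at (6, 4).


df/dx = 5*1*x^4 + 4*(-4)*x^3*y
At (6,4): 5*1*6^4 + 4*(-4)*6^3*4
= 6480 - 13824
= -7344

-7344


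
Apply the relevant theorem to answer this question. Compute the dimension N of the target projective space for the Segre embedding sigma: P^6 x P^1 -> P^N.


The Segre embedding maps P^m x P^n into P^N via
all products of coordinates from each factor.
N = (m+1)(n+1) - 1
N = (6+1)(1+1) - 1
N = 7*2 - 1
N = 14 - 1 = 13

13


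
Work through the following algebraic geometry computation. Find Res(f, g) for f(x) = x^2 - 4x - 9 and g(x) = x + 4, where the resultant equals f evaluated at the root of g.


For Res(f, x - c), we evaluate f at x = c.
f(-4) = (-4)^2 - 4*(-4) - 9
= 16 + 16 - 9
= 32 - 9 = 23
Res(f, g) = 23

23


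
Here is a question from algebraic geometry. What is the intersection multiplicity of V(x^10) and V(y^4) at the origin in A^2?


The intersection multiplicity of V(x^a) and V(y^b) at the origin is:
I(O; V(x^10), V(y^4)) = dim_k(k[x,y]/(x^10, y^4))
A basis for k[x,y]/(x^10, y^4) is the set of monomials x^i * y^j
where 0 <= i < 10 and 0 <= j < 4.
The number of such monomials is 10 * 4 = 40

40


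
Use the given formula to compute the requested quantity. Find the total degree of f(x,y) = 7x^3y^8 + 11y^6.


Examine each term for its total degree (sum of exponents).
  Term '7x^3y^8' has total degree 3+8 = 11.
  Term '11y^6' has total degree 0+6 = 6.
The maximum total degree among all terms is 11.

11
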